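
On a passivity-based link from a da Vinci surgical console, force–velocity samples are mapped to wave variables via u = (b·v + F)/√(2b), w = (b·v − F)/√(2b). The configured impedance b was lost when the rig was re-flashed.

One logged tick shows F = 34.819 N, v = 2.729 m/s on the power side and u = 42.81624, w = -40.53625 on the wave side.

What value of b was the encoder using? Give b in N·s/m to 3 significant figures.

b = 0.349 N·s/m

u + w = 2.2800;  u + w = √(2b)·v, so √(2b) = 2.2800/2.729 = 0.8355.
b = (√(2b))²/2 = 0.6980/2 = 0.3490.
(Check via u − w = 2F/√(2b): u − w = 83.3525, 2F/√(2b) = 83.3522.)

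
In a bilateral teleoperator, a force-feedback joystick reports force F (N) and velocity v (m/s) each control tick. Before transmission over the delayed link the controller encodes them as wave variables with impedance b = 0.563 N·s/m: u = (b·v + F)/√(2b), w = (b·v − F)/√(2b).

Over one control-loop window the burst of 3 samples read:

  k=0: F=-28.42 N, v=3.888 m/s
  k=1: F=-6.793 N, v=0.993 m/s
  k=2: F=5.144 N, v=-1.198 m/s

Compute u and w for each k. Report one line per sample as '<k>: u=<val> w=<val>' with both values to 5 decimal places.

k=0: b·v=0.563×3.888=2.18894; √(2b)=1.06113; u=(2.18894+(-28.42))/1.06113=-24.71989, w=(2.18894−(-28.42))/1.06113=28.84557
k=1: b·v=0.563×0.993=0.55906; √(2b)=1.06113; u=(0.55906+(-6.793))/1.06113=-5.87481, w=(0.55906−(-6.793))/1.06113=6.92851
k=2: b·v=0.563×(-1.198)=-0.67447; √(2b)=1.06113; u=(-0.67447+5.144)/1.06113=4.21204, w=(-0.67447−5.144)/1.06113=-5.48327

0: u=-24.71989 w=28.84557
1: u=-5.87481 w=6.92851
2: u=4.21204 w=-5.48327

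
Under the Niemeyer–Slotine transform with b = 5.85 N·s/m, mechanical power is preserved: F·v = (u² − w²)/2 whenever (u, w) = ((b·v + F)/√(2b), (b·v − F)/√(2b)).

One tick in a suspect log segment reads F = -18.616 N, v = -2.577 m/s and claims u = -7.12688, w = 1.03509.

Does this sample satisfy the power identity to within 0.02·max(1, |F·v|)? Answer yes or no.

F·v = (-18.616)×(-2.577) = 47.97343 W.
(u² − w²)/2 = (50.79242 − 1.07141)/2 = 24.86050 W.
|Δ| = 23.11293;  2% of max(1, |F·v|) = 0.95947.

no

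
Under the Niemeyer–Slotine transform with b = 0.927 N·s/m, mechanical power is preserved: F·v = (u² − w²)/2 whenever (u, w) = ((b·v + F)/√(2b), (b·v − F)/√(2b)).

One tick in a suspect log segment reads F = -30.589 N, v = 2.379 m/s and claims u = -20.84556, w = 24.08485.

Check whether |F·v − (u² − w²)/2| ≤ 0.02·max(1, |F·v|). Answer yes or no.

F·v = (-30.589)×2.379 = -72.7712 W.
(u² − w²)/2 = (434.5374 − 580.0800)/2 = -72.7713 W.
|Δ| = 0.0001;  2% of max(1, |F·v|) = 1.4554.

yes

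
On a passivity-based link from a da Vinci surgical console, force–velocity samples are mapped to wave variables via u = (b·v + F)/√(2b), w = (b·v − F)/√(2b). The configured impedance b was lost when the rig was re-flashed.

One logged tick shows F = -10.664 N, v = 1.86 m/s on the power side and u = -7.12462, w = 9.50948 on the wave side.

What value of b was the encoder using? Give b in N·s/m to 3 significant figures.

u + w = 2.3849;  u + w = √(2b)·v, so √(2b) = 2.3849/1.86 = 1.2822.
b = (√(2b))²/2 = 1.6440/2 = 0.8220.
(Check via u − w = 2F/√(2b): u − w = -16.6341, 2F/√(2b) = -16.6341.)

b = 0.822 N·s/m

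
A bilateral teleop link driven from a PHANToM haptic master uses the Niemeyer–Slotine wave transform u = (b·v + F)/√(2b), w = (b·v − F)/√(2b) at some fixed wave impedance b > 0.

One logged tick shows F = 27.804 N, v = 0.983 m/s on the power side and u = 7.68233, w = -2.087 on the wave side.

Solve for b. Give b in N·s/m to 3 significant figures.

b = 16.2 N·s/m

u + w = 5.59533;  u + w = √(2b)·v, so √(2b) = 5.59533/0.983 = 5.69210.
b = (√(2b))²/2 = 32.39995/2 = 16.19998.
(Check via u − w = 2F/√(2b): u − w = 9.76933, 2F/√(2b) = 9.76934.)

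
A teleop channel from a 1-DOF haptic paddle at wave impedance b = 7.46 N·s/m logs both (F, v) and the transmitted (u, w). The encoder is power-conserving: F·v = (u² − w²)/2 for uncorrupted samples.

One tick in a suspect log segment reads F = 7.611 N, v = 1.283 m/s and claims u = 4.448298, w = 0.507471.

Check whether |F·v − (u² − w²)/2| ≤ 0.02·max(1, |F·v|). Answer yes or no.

F·v = 7.611×1.283 = 9.764913 W.
(u² − w²)/2 = (19.787355 − 0.257527)/2 = 9.764914 W.
|Δ| = 0.000001;  2% of max(1, |F·v|) = 0.195298.

yes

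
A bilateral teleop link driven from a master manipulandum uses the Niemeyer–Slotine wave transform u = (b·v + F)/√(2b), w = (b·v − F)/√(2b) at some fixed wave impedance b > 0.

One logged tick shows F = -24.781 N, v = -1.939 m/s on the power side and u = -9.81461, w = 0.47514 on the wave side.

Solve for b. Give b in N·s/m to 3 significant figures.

u + w = -9.3395;  u + w = √(2b)·v, so √(2b) = -9.3395/(-1.939) = 4.8166.
b = (√(2b))²/2 = 23.2000/2 = 11.6000.
(Check via u − w = 2F/√(2b): u − w = -10.2897, 2F/√(2b) = -10.2897.)

b = 11.6 N·s/m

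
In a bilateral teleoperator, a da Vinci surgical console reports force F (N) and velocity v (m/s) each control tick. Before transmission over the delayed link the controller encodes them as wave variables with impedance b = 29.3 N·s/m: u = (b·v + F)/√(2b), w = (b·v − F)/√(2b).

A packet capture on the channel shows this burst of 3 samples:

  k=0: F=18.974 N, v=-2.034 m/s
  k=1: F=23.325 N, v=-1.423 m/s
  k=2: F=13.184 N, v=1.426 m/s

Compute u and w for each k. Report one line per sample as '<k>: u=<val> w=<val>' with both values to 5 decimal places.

k=0: b·v=29.3×(-2.034)=-59.59620; √(2b)=7.65506; u=(-59.59620+18.974)/7.65506=-5.30658, w=(-59.59620−18.974)/7.65506=-10.26382
k=1: b·v=29.3×(-1.423)=-41.69390; √(2b)=7.65506; u=(-41.69390+23.325)/7.65506=-2.39958, w=(-41.69390−23.325)/7.65506=-8.49358
k=2: b·v=29.3×1.426=41.78180; √(2b)=7.65506; u=(41.78180+13.184)/7.65506=7.18032, w=(41.78180−13.184)/7.65506=3.73580

0: u=-5.30658 w=-10.26382
1: u=-2.39958 w=-8.49358
2: u=7.18032 w=3.73580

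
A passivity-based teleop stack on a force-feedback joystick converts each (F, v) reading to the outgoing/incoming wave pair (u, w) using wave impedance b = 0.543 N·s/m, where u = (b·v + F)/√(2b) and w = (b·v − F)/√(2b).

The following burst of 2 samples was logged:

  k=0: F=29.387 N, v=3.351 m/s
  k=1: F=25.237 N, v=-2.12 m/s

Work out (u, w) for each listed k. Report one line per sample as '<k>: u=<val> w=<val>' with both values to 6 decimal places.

0: u=29.945491 w=-26.453370
1: u=23.112498 w=-25.321778

k=0: b·v=0.543×3.351=1.819593; √(2b)=1.042113; u=(1.819593+29.387)/1.042113=29.945491, w=(1.819593−29.387)/1.042113=-26.453370
k=1: b·v=0.543×(-2.12)=-1.151160; √(2b)=1.042113; u=(-1.151160+25.237)/1.042113=23.112498, w=(-1.151160−25.237)/1.042113=-25.321778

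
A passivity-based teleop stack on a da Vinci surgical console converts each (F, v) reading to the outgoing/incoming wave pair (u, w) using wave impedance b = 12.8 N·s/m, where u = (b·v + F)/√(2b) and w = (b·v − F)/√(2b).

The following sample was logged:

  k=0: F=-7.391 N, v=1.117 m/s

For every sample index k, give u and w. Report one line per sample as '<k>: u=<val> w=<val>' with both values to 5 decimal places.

0: u=1.36504 w=4.28659

k=0: b·v=12.8×1.117=14.29760; √(2b)=5.05964; u=(14.29760+(-7.391))/5.05964=1.36504, w=(14.29760−(-7.391))/5.05964=4.28659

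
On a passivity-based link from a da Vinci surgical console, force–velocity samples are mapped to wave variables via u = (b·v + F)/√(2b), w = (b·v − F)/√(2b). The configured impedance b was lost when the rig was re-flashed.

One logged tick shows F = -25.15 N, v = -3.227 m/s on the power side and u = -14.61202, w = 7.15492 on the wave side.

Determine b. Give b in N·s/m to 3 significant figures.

u + w = -7.45710;  u + w = √(2b)·v, so √(2b) = -7.45710/(-3.227) = 2.31085.
b = (√(2b))²/2 = 5.34001/2 = 2.67000.
(Check via u − w = 2F/√(2b): u − w = -21.76694, 2F/√(2b) = -21.76692.)

b = 2.67 N·s/m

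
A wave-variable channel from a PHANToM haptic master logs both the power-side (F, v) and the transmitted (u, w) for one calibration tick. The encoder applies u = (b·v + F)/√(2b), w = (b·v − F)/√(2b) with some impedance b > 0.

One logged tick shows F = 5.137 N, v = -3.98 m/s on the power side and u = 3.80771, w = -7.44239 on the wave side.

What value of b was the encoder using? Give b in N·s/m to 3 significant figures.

u + w = -3.63468;  u + w = √(2b)·v, so √(2b) = -3.63468/(-3.98) = 0.91324.
b = (√(2b))²/2 = 0.83400/2 = 0.41700.
(Check via u − w = 2F/√(2b): u − w = 11.25010, 2F/√(2b) = 11.25010.)

b = 0.417 N·s/m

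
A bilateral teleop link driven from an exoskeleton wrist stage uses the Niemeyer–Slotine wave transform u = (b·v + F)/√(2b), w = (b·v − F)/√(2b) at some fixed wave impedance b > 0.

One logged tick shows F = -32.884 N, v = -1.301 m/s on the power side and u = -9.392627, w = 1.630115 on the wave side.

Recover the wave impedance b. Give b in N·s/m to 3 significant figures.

u + w = -7.762512;  u + w = √(2b)·v, so √(2b) = -7.762512/(-1.301) = 5.966573.
b = (√(2b))²/2 = 35.599998/2 = 17.799999.
(Check via u − w = 2F/√(2b): u − w = -11.022742, 2F/√(2b) = -11.022742.)

b = 17.8 N·s/m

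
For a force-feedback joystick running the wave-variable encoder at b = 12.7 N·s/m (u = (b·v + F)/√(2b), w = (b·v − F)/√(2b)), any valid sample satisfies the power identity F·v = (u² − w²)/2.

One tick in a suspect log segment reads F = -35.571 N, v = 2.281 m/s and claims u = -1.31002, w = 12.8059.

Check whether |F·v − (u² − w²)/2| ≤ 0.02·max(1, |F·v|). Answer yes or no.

F·v = (-35.571)×2.281 = -81.13745 W.
(u² − w²)/2 = (1.71615 − 163.99107)/2 = -81.13746 W.
|Δ| = 0.00001;  2% of max(1, |F·v|) = 1.62275.

yes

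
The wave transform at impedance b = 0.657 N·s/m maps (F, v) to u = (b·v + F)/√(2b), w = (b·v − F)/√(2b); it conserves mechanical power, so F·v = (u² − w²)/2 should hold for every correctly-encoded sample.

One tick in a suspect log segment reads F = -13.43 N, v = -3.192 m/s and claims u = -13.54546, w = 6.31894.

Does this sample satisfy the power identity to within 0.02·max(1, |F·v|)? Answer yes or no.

no

F·v = (-13.43)×(-3.192) = 42.8686 W.
(u² − w²)/2 = (183.4795 − 39.9290)/2 = 71.7752 W.
|Δ| = 28.9067;  2% of max(1, |F·v|) = 0.8574.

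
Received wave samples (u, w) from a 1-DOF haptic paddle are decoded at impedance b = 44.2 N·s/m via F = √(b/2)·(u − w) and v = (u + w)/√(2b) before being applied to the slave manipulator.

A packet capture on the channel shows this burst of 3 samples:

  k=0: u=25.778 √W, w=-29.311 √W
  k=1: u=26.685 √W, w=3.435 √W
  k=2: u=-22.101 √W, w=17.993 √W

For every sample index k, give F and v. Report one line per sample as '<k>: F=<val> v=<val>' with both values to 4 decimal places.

k=0: u−w=55.0890, u+w=-3.5330; √(b/2)=4.7011, √(2b)=9.4021; F=4.7011×55.089=258.9769, v=-3.5330/9.4021=-0.3758
k=1: u−w=23.2500, u+w=30.1200; √(b/2)=4.7011, √(2b)=9.4021; F=4.7011×23.25=109.2997, v=30.1200/9.4021=3.2035
k=2: u−w=-40.0940, u+w=-4.1080; √(b/2)=4.7011, √(2b)=9.4021; F=4.7011×(-40.094)=-188.4844, v=-4.1080/9.4021=-0.4369

0: F=258.9769 v=-0.3758
1: F=109.2997 v=3.2035
2: F=-188.4844 v=-0.4369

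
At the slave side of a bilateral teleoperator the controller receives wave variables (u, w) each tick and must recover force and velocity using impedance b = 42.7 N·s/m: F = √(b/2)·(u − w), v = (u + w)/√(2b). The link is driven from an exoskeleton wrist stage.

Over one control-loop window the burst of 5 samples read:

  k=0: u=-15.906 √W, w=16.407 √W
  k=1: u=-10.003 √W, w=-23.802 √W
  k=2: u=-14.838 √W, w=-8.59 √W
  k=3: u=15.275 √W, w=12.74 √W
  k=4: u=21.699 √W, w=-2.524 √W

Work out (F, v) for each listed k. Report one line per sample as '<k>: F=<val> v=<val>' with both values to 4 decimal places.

0: F=-149.3056 v=0.0542
1: F=63.7597 v=-3.6581
2: F=-28.8695 v=-2.5352
3: F=11.7132 v=3.0315
4: F=111.9249 v=2.0749

k=0: u−w=-32.3130, u+w=0.5010; √(b/2)=4.6206, √(2b)=9.2412; F=4.6206×(-32.313)=-149.3056, v=0.5010/9.2412=0.0542
k=1: u−w=13.7990, u+w=-33.8050; √(b/2)=4.6206, √(2b)=9.2412; F=4.6206×13.799=63.7597, v=-33.8050/9.2412=-3.6581
k=2: u−w=-6.2480, u+w=-23.4280; √(b/2)=4.6206, √(2b)=9.2412; F=4.6206×(-6.248)=-28.8695, v=-23.4280/9.2412=-2.5352
k=3: u−w=2.5350, u+w=28.0150; √(b/2)=4.6206, √(2b)=9.2412; F=4.6206×2.535=11.7132, v=28.0150/9.2412=3.0315
k=4: u−w=24.2230, u+w=19.1750; √(b/2)=4.6206, √(2b)=9.2412; F=4.6206×24.223=111.9249, v=19.1750/9.2412=2.0749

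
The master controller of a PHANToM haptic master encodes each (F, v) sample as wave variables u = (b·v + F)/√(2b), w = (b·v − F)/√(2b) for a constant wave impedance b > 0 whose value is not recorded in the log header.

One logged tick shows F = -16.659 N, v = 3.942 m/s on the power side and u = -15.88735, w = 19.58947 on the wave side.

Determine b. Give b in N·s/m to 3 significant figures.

b = 0.441 N·s/m

u + w = 3.70212;  u + w = √(2b)·v, so √(2b) = 3.70212/3.942 = 0.93915.
b = (√(2b))²/2 = 0.88200/2 = 0.44100.
(Check via u − w = 2F/√(2b): u − w = -35.47682, 2F/√(2b) = -35.47685.)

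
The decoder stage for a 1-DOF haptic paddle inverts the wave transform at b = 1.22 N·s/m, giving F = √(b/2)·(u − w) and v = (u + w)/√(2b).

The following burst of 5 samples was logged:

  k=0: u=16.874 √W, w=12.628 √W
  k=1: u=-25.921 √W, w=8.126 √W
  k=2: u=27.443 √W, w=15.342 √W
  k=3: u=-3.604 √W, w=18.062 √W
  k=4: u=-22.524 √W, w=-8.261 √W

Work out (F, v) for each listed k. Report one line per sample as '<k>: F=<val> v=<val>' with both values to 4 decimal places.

0: F=3.3162 v=18.8867
1: F=-26.5916 v=-11.3921
2: F=9.4512 v=27.3903
3: F=-16.9217 v=9.2558
4: F=-11.1398 v=-19.7081

k=0: u−w=4.2460, u+w=29.5020; √(b/2)=0.7810, √(2b)=1.5620; F=0.7810×4.246=3.3162, v=29.5020/1.5620=18.8867
k=1: u−w=-34.0470, u+w=-17.7950; √(b/2)=0.7810, √(2b)=1.5620; F=0.7810×(-34.047)=-26.5916, v=-17.7950/1.5620=-11.3921
k=2: u−w=12.1010, u+w=42.7850; √(b/2)=0.7810, √(2b)=1.5620; F=0.7810×12.101=9.4512, v=42.7850/1.5620=27.3903
k=3: u−w=-21.6660, u+w=14.4580; √(b/2)=0.7810, √(2b)=1.5620; F=0.7810×(-21.666)=-16.9217, v=14.4580/1.5620=9.2558
k=4: u−w=-14.2630, u+w=-30.7850; √(b/2)=0.7810, √(2b)=1.5620; F=0.7810×(-14.263)=-11.1398, v=-30.7850/1.5620=-19.7081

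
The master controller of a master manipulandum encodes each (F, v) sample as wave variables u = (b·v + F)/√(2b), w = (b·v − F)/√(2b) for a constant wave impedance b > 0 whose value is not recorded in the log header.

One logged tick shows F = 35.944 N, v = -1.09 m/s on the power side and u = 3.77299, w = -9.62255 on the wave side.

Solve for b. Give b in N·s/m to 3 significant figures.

b = 14.4 N·s/m

u + w = -5.84956;  u + w = √(2b)·v, so √(2b) = -5.84956/(-1.09) = 5.36657.
b = (√(2b))²/2 = 28.80006/2 = 14.40003.
(Check via u − w = 2F/√(2b): u − w = 13.39554, 2F/√(2b) = 13.39552.)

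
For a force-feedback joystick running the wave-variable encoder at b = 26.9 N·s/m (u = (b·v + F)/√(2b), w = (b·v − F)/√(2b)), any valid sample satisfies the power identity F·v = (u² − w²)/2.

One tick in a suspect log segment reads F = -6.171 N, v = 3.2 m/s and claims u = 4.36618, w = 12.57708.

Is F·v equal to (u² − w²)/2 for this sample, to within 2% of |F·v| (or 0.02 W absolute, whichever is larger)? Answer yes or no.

no

F·v = (-6.171)×3.2 = -19.74720 W.
(u² − w²)/2 = (19.06353 − 158.18294)/2 = -69.55971 W.
|Δ| = 49.81251;  2% of max(1, |F·v|) = 0.39494.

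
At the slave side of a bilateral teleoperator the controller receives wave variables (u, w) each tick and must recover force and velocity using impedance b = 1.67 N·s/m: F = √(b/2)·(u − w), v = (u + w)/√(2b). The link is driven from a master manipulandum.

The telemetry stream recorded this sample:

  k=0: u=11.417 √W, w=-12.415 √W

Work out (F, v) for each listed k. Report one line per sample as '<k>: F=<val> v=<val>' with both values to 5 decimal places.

0: F=21.77728 v=-0.54608

k=0: u−w=23.83200, u+w=-0.99800; √(b/2)=0.91378, √(2b)=1.82757; F=0.91378×23.832=21.77728, v=-0.99800/1.82757=-0.54608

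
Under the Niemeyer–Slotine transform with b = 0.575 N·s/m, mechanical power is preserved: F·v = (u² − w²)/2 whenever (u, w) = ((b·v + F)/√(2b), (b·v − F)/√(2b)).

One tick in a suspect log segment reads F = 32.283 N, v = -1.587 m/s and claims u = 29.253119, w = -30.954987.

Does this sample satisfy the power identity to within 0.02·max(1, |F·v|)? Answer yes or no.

F·v = 32.283×(-1.587) = -51.233121 W.
(u² − w²)/2 = (855.744971 − 958.211220)/2 = -51.233124 W.
|Δ| = 0.000003;  2% of max(1, |F·v|) = 1.024662.

yes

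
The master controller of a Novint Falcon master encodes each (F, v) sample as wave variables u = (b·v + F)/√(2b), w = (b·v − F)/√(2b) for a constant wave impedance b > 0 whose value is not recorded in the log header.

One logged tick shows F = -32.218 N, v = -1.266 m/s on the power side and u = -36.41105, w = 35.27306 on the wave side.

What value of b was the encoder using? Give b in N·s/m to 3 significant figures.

b = 0.404 N·s/m

u + w = -1.1380;  u + w = √(2b)·v, so √(2b) = -1.1380/(-1.266) = 0.8989.
b = (√(2b))²/2 = 0.8080/2 = 0.4040.
(Check via u − w = 2F/√(2b): u − w = -71.6841, 2F/√(2b) = -71.6843.)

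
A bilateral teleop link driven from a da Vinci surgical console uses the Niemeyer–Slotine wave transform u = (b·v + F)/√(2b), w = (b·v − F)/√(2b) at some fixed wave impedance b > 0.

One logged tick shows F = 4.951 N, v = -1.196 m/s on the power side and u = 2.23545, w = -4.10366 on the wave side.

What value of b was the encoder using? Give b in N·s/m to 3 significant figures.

u + w = -1.8682;  u + w = √(2b)·v, so √(2b) = -1.8682/(-1.196) = 1.5620.
b = (√(2b))²/2 = 2.4400/2 = 1.2200.
(Check via u − w = 2F/√(2b): u − w = 6.3391, 2F/√(2b) = 6.3391.)

b = 1.22 N·s/m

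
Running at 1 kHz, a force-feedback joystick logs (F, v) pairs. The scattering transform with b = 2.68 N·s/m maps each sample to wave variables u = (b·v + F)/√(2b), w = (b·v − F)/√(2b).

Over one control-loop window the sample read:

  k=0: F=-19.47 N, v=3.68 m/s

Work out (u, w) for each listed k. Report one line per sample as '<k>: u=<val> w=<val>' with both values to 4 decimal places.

k=0: b·v=2.68×3.68=9.8624; √(2b)=2.3152; u=(9.8624+(-19.47))/2.3152=-4.1499, w=(9.8624−(-19.47))/2.3152=12.6697

0: u=-4.1499 w=12.6697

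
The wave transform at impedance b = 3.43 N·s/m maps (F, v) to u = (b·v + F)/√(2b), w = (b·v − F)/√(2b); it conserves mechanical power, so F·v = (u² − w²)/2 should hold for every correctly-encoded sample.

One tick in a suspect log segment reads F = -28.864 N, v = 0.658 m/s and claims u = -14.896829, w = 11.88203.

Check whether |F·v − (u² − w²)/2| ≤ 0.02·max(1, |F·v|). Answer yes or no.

F·v = (-28.864)×0.658 = -18.992512 W.
(u² − w²)/2 = (221.915514 − 141.182637)/2 = 40.366439 W.
|Δ| = 59.358951;  2% of max(1, |F·v|) = 0.379850.

no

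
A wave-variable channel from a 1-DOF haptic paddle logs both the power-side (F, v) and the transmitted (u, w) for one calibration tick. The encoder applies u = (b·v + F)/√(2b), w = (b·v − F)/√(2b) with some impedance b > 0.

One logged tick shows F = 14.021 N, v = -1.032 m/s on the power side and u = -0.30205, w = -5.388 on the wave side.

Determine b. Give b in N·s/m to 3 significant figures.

u + w = -5.6901;  u + w = √(2b)·v, so √(2b) = -5.6901/(-1.032) = 5.5136.
b = (√(2b))²/2 = 30.3999/2 = 15.2000.
(Check via u − w = 2F/√(2b): u − w = 5.0859, 2F/√(2b) = 5.0860.)

b = 15.2 N·s/m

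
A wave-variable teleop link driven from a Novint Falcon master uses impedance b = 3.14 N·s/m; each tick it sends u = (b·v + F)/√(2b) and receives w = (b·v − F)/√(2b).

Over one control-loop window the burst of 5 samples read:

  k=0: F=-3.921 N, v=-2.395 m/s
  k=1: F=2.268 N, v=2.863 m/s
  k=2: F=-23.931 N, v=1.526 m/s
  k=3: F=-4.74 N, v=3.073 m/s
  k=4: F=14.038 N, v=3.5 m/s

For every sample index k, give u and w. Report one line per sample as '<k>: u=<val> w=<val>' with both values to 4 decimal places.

0: u=-4.5656 w=-1.4363
1: u=4.4924 w=2.6823
2: u=-7.6374 w=11.4616
3: u=1.9590 w=5.7419
4: u=9.9873 w=-1.2163

k=0: b·v=3.14×(-2.395)=-7.5203; √(2b)=2.5060; u=(-7.5203+(-3.921))/2.5060=-4.5656, w=(-7.5203−(-3.921))/2.5060=-1.4363
k=1: b·v=3.14×2.863=8.9898; √(2b)=2.5060; u=(8.9898+2.268)/2.5060=4.4924, w=(8.9898−2.268)/2.5060=2.6823
k=2: b·v=3.14×1.526=4.7916; √(2b)=2.5060; u=(4.7916+(-23.931))/2.5060=-7.6374, w=(4.7916−(-23.931))/2.5060=11.4616
k=3: b·v=3.14×3.073=9.6492; √(2b)=2.5060; u=(9.6492+(-4.74))/2.5060=1.9590, w=(9.6492−(-4.74))/2.5060=5.7419
k=4: b·v=3.14×3.5=10.9900; √(2b)=2.5060; u=(10.9900+14.038)/2.5060=9.9873, w=(10.9900−14.038)/2.5060=-1.2163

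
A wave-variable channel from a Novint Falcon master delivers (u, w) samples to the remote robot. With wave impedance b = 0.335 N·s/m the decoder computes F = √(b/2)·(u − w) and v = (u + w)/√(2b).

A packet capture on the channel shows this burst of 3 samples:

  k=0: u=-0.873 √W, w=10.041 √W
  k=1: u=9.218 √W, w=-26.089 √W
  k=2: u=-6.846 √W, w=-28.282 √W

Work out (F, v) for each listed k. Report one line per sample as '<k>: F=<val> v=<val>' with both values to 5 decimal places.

0: F=-4.46675 v=11.20049
1: F=14.45001 v=-20.61121
2: F=8.77306 v=-42.91568

k=0: u−w=-10.91400, u+w=9.16800; √(b/2)=0.40927, √(2b)=0.81854; F=0.40927×(-10.914)=-4.46675, v=9.16800/0.81854=11.20049
k=1: u−w=35.30700, u+w=-16.87100; √(b/2)=0.40927, √(2b)=0.81854; F=0.40927×35.307=14.45001, v=-16.87100/0.81854=-20.61121
k=2: u−w=21.43600, u+w=-35.12800; √(b/2)=0.40927, √(2b)=0.81854; F=0.40927×21.436=8.77306, v=-35.12800/0.81854=-42.91568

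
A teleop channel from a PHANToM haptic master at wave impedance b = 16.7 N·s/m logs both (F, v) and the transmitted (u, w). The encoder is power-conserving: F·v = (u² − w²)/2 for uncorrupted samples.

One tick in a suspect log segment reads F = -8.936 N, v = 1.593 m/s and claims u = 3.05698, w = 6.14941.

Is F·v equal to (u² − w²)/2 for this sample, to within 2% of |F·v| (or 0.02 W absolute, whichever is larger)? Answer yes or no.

F·v = (-8.936)×1.593 = -14.2350 W.
(u² − w²)/2 = (9.3451 − 37.8152)/2 = -14.2351 W.
|Δ| = 0.0000;  2% of max(1, |F·v|) = 0.2847.

yes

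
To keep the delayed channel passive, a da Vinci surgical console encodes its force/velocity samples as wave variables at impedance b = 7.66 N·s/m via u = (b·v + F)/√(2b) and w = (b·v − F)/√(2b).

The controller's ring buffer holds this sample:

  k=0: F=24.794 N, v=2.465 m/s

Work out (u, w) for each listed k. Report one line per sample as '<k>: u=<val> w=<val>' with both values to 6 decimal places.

0: u=11.158671 w=-1.510471

k=0: b·v=7.66×2.465=18.881900; √(2b)=3.914077; u=(18.881900+24.794)/3.914077=11.158671, w=(18.881900−24.794)/3.914077=-1.510471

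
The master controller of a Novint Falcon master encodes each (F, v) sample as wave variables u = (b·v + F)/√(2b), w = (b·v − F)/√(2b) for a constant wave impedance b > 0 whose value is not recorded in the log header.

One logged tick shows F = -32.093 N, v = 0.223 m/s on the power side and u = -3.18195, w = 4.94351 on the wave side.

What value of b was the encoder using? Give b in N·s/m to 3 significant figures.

u + w = 1.76156;  u + w = √(2b)·v, so √(2b) = 1.76156/0.223 = 7.89937.
b = (√(2b))²/2 = 62.40008/2 = 31.20004.
(Check via u − w = 2F/√(2b): u − w = -8.12546, 2F/√(2b) = -8.12546.)

b = 31.2 N·s/m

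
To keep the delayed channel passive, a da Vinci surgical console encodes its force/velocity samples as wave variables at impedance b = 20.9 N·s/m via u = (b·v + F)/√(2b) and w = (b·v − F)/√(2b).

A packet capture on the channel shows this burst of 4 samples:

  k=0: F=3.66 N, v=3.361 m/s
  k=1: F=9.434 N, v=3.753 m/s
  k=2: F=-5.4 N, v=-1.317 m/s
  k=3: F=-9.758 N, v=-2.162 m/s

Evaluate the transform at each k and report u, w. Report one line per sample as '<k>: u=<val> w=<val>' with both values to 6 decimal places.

0: u=11.431023 w=10.298823
1: u=13.591297 w=10.672944
2: u=-5.092624 w=-3.422166
3: u=-8.498271 w=-5.479691

k=0: b·v=20.9×3.361=70.244900; √(2b)=6.465292; u=(70.244900+3.66)/6.465292=11.431023, w=(70.244900−3.66)/6.465292=10.298823
k=1: b·v=20.9×3.753=78.437700; √(2b)=6.465292; u=(78.437700+9.434)/6.465292=13.591297, w=(78.437700−9.434)/6.465292=10.672944
k=2: b·v=20.9×(-1.317)=-27.525300; √(2b)=6.465292; u=(-27.525300+(-5.4))/6.465292=-5.092624, w=(-27.525300−(-5.4))/6.465292=-3.422166
k=3: b·v=20.9×(-2.162)=-45.185800; √(2b)=6.465292; u=(-45.185800+(-9.758))/6.465292=-8.498271, w=(-45.185800−(-9.758))/6.465292=-5.479691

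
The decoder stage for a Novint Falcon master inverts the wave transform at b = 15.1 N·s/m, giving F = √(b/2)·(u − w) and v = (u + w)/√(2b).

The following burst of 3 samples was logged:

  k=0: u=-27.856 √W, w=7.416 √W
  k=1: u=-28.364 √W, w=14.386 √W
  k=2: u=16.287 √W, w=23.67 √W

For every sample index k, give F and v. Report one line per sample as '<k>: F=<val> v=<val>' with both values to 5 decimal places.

0: F=-96.91780 v=-3.71944
1: F=-117.46530 v=-2.54356
2: F=-20.28646 v=7.27092

k=0: u−w=-35.27200, u+w=-20.44000; √(b/2)=2.74773, √(2b)=5.49545; F=2.74773×(-35.272)=-96.91780, v=-20.44000/5.49545=-3.71944
k=1: u−w=-42.75000, u+w=-13.97800; √(b/2)=2.74773, √(2b)=5.49545; F=2.74773×(-42.75)=-117.46530, v=-13.97800/5.49545=-2.54356
k=2: u−w=-7.38300, u+w=39.95700; √(b/2)=2.74773, √(2b)=5.49545; F=2.74773×(-7.383)=-20.28646, v=39.95700/5.49545=7.27092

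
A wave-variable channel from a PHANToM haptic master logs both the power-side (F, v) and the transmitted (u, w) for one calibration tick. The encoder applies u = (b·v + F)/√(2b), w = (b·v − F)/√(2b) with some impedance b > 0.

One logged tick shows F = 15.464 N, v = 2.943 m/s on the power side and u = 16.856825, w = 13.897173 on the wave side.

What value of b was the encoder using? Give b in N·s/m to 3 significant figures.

u + w = 30.753998;  u + w = √(2b)·v, so √(2b) = 30.753998/2.943 = 10.449880.
b = (√(2b))²/2 = 109.200000/2 = 54.600000.
(Check via u − w = 2F/√(2b): u − w = 2.959652, 2F/√(2b) = 2.959651.)

b = 54.6 N·s/m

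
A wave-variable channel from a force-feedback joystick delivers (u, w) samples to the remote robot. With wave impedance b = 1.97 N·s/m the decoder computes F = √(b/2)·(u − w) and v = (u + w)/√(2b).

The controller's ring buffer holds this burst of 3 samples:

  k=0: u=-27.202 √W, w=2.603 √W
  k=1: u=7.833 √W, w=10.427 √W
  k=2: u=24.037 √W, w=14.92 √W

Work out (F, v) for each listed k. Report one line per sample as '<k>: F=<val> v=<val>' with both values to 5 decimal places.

k=0: u−w=-29.80500, u+w=-24.59900; √(b/2)=0.99247, √(2b)=1.98494; F=0.99247×(-29.805)=-29.58062, v=-24.59900/1.98494=-12.39280
k=1: u−w=-2.59400, u+w=18.26000; √(b/2)=0.99247, √(2b)=1.98494; F=0.99247×(-2.594)=-2.57447, v=18.26000/1.98494=9.19926
k=2: u−w=9.11700, u+w=38.95700; √(b/2)=0.99247, √(2b)=1.98494; F=0.99247×9.117=9.04836, v=38.95700/1.98494=19.62625

0: F=-29.58062 v=-12.39280
1: F=-2.57447 v=9.19926
2: F=9.04836 v=19.62625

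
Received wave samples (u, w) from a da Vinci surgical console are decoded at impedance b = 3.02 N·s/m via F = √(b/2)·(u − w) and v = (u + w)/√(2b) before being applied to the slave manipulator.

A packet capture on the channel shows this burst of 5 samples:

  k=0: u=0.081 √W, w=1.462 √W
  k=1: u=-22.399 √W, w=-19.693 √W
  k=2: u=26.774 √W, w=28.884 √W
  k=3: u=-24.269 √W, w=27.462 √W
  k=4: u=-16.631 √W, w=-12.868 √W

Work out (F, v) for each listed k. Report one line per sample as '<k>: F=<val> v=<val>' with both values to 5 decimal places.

k=0: u−w=-1.38100, u+w=1.54300; √(b/2)=1.22882, √(2b)=2.45764; F=1.22882×(-1.381)=-1.69700, v=1.54300/2.45764=0.62784
k=1: u−w=-2.70600, u+w=-42.09200; √(b/2)=1.22882, √(2b)=2.45764; F=1.22882×(-2.706)=-3.32519, v=-42.09200/2.45764=-17.12699
k=2: u−w=-2.11000, u+w=55.65800; √(b/2)=1.22882, √(2b)=2.45764; F=1.22882×(-2.11)=-2.59281, v=55.65800/2.45764=22.64692
k=3: u−w=-51.73100, u+w=3.19300; √(b/2)=1.22882, √(2b)=2.45764; F=1.22882×(-51.731)=-63.56812, v=3.19300/2.45764=1.29921
k=4: u−w=-3.76300, u+w=-29.49900; √(b/2)=1.22882, √(2b)=2.45764; F=1.22882×(-3.763)=-4.62405, v=-29.49900/2.45764=-12.00297

0: F=-1.69700 v=0.62784
1: F=-3.32519 v=-17.12699
2: F=-2.59281 v=22.64692
3: F=-63.56812 v=1.29921
4: F=-4.62405 v=-12.00297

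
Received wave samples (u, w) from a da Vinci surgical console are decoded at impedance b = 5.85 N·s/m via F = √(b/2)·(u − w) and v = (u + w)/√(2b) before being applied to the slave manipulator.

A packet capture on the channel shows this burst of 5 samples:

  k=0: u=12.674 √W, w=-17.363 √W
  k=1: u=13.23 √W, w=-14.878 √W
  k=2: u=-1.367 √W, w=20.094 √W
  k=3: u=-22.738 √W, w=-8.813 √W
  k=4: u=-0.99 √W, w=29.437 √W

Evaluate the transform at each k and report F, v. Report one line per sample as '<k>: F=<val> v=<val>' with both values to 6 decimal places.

0: F=51.371174 v=-1.370842
1: F=48.072076 v=-0.481797
2: F=-36.703957 v=5.474889
3: F=-23.815414 v=-9.224019
4: F=-52.038176 v=8.316556

k=0: u−w=30.037000, u+w=-4.689000; √(b/2)=1.710263, √(2b)=3.420526; F=1.710263×30.037=51.371174, v=-4.689000/3.420526=-1.370842
k=1: u−w=28.108000, u+w=-1.648000; √(b/2)=1.710263, √(2b)=3.420526; F=1.710263×28.108=48.072076, v=-1.648000/3.420526=-0.481797
k=2: u−w=-21.461000, u+w=18.727000; √(b/2)=1.710263, √(2b)=3.420526; F=1.710263×(-21.461)=-36.703957, v=18.727000/3.420526=5.474889
k=3: u−w=-13.925000, u+w=-31.551000; √(b/2)=1.710263, √(2b)=3.420526; F=1.710263×(-13.925)=-23.815414, v=-31.551000/3.420526=-9.224019
k=4: u−w=-30.427000, u+w=28.447000; √(b/2)=1.710263, √(2b)=3.420526; F=1.710263×(-30.427)=-52.038176, v=28.447000/3.420526=8.316556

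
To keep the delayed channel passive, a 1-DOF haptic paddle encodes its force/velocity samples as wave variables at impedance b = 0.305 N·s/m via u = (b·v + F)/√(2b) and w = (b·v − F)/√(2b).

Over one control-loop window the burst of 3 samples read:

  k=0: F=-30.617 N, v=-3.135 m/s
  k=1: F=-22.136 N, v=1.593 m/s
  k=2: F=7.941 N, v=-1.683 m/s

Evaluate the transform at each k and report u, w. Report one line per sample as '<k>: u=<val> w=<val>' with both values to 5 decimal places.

k=0: b·v=0.305×(-3.135)=-0.95617; √(2b)=0.78102; u=(-0.95617+(-30.617))/0.78102=-40.42531, w=(-0.95617−(-30.617))/0.78102=37.97679
k=1: b·v=0.305×1.593=0.48586; √(2b)=0.78102; u=(0.48586+(-22.136))/0.78102=-27.72016, w=(0.48586−(-22.136))/0.78102=28.96433
k=2: b·v=0.305×(-1.683)=-0.51331; √(2b)=0.78102; u=(-0.51331+7.941)/0.78102=9.51018, w=(-0.51331−7.941)/0.78102=-10.82464

0: u=-40.42531 w=37.97679
1: u=-27.72016 w=28.96433
2: u=9.51018 w=-10.82464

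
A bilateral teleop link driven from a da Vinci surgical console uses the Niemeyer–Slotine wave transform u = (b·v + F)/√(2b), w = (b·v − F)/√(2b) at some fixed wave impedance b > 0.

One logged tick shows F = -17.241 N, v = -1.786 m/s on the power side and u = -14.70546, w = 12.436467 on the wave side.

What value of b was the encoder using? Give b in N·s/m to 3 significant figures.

u + w = -2.268993;  u + w = √(2b)·v, so √(2b) = -2.268993/(-1.786) = 1.270433.
b = (√(2b))²/2 = 1.614000/2 = 0.807000.
(Check via u − w = 2F/√(2b): u − w = -27.141927, 2F/√(2b) = -27.141931.)

b = 0.807 N·s/m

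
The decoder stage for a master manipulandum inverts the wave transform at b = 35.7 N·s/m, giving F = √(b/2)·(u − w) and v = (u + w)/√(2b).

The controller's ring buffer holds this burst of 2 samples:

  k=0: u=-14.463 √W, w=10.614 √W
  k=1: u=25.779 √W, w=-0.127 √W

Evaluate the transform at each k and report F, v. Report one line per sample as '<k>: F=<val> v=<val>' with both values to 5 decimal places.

0: F=-105.94847 v=-0.45551
1: F=109.45093 v=3.03579

k=0: u−w=-25.07700, u+w=-3.84900; √(b/2)=4.22493, √(2b)=8.44985; F=4.22493×(-25.077)=-105.94847, v=-3.84900/8.44985=-0.45551
k=1: u−w=25.90600, u+w=25.65200; √(b/2)=4.22493, √(2b)=8.44985; F=4.22493×25.906=109.45093, v=25.65200/8.44985=3.03579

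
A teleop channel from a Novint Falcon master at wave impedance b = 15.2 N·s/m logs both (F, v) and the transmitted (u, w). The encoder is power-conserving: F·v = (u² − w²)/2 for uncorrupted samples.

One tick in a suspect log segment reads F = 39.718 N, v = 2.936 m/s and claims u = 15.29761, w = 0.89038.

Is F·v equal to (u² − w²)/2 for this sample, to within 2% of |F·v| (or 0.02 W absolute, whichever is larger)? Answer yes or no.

yes

F·v = 39.718×2.936 = 116.6120 W.
(u² − w²)/2 = (234.0169 − 0.7928)/2 = 116.6120 W.
|Δ| = 0.0000;  2% of max(1, |F·v|) = 2.3322.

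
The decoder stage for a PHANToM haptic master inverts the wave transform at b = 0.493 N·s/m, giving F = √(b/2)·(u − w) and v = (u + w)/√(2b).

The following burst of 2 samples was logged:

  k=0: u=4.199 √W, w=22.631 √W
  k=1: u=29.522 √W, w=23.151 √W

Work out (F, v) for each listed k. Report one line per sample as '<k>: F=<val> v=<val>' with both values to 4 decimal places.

0: F=-9.1513 v=27.0198
1: F=3.1631 v=53.0456

k=0: u−w=-18.4320, u+w=26.8300; √(b/2)=0.4965, √(2b)=0.9930; F=0.4965×(-18.432)=-9.1513, v=26.8300/0.9930=27.0198
k=1: u−w=6.3710, u+w=52.6730; √(b/2)=0.4965, √(2b)=0.9930; F=0.4965×6.371=3.1631, v=52.6730/0.9930=53.0456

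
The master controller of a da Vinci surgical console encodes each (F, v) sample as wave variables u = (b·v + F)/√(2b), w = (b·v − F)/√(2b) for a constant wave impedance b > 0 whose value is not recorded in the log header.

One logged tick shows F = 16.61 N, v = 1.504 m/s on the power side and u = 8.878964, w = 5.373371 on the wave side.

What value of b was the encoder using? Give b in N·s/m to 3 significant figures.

b = 44.9 N·s/m

u + w = 14.252335;  u + w = √(2b)·v, so √(2b) = 14.252335/1.504 = 9.476287.
b = (√(2b))²/2 = 89.800007/2 = 44.900004.
(Check via u − w = 2F/√(2b): u − w = 3.505593, 2F/√(2b) = 3.505593.)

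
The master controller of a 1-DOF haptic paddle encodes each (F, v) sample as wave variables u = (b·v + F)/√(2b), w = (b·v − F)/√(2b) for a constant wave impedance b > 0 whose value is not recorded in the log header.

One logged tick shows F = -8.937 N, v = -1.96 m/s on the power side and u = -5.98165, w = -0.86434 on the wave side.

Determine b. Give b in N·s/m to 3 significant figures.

u + w = -6.84599;  u + w = √(2b)·v, so √(2b) = -6.84599/(-1.96) = 3.49285.
b = (√(2b))²/2 = 12.20002/2 = 6.10001.
(Check via u − w = 2F/√(2b): u − w = -5.11731, 2F/√(2b) = -5.11731.)

b = 6.1 N·s/m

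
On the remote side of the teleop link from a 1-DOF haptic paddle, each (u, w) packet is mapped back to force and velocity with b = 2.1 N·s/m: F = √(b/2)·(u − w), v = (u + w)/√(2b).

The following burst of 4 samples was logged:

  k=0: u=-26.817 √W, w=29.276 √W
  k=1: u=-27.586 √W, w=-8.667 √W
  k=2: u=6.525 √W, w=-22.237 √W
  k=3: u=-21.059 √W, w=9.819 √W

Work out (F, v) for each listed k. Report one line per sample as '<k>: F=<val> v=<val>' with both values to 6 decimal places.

k=0: u−w=-56.093000, u+w=2.459000; √(b/2)=1.024695, √(2b)=2.049390; F=1.024695×(-56.093)=-57.478221, v=2.459000/2.049390=1.199869
k=1: u−w=-18.919000, u+w=-36.253000; √(b/2)=1.024695, √(2b)=2.049390; F=1.024695×(-18.919)=-19.386206, v=-36.253000/2.049390=-17.689653
k=2: u−w=28.762000, u+w=-15.712000; √(b/2)=1.024695, √(2b)=2.049390; F=1.024695×28.762=29.472280, v=-15.712000/2.049390=-7.666671
k=3: u−w=-30.878000, u+w=-11.240000; √(b/2)=1.024695, √(2b)=2.049390; F=1.024695×(-30.878)=-31.640535, v=-11.240000/2.049390=-5.484558

0: F=-57.478221 v=1.199869
1: F=-19.386206 v=-17.689653
2: F=29.472280 v=-7.666671
3: F=-31.640535 v=-5.484558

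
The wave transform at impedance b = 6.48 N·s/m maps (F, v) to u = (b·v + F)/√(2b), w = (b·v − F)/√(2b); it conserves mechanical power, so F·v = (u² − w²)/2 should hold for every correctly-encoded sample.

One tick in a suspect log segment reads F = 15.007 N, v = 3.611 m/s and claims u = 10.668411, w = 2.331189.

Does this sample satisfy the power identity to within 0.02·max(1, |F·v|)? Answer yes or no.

F·v = 15.007×3.611 = 54.190277 W.
(u² − w²)/2 = (113.814993 − 5.434442)/2 = 54.190276 W.
|Δ| = 0.000001;  2% of max(1, |F·v|) = 1.083806.

yes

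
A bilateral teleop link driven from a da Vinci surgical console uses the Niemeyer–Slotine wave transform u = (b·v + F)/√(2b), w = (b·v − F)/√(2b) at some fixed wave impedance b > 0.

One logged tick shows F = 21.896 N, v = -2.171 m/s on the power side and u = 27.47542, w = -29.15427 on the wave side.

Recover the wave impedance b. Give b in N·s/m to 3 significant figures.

b = 0.299 N·s/m

u + w = -1.67885;  u + w = √(2b)·v, so √(2b) = -1.67885/(-2.171) = 0.77331.
b = (√(2b))²/2 = 0.59800/2 = 0.29900.
(Check via u − w = 2F/√(2b): u − w = 56.62969, 2F/√(2b) = 56.62950.)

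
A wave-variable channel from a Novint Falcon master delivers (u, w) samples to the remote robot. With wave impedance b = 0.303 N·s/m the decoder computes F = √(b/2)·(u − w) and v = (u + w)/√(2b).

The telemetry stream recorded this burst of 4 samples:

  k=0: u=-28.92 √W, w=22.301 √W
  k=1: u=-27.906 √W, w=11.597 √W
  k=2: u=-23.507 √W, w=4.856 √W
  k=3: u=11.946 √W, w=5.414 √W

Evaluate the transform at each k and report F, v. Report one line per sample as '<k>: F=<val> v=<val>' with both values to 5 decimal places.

0: F=-19.93675 v=-8.50268
1: F=-15.37575 v=-20.95034
2: F=-11.03973 v=-23.95884
3: F=2.54245 v=22.30044

k=0: u−w=-51.22100, u+w=-6.61900; √(b/2)=0.38923, √(2b)=0.77846; F=0.38923×(-51.221)=-19.93675, v=-6.61900/0.77846=-8.50268
k=1: u−w=-39.50300, u+w=-16.30900; √(b/2)=0.38923, √(2b)=0.77846; F=0.38923×(-39.503)=-15.37575, v=-16.30900/0.77846=-20.95034
k=2: u−w=-28.36300, u+w=-18.65100; √(b/2)=0.38923, √(2b)=0.77846; F=0.38923×(-28.363)=-11.03973, v=-18.65100/0.77846=-23.95884
k=3: u−w=6.53200, u+w=17.36000; √(b/2)=0.38923, √(2b)=0.77846; F=0.38923×6.532=2.54245, v=17.36000/0.77846=22.30044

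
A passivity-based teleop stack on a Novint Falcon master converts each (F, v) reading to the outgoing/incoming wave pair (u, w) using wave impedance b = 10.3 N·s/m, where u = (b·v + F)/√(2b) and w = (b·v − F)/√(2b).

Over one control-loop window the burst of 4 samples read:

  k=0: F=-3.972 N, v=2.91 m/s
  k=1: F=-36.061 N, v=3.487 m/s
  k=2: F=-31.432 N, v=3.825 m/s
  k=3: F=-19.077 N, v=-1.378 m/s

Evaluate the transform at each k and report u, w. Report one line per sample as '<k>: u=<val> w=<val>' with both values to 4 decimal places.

k=0: b·v=10.3×2.91=29.9730; √(2b)=4.5387; u=(29.9730+(-3.972))/4.5387=5.7287, w=(29.9730−(-3.972))/4.5387=7.4790
k=1: b·v=10.3×3.487=35.9161; √(2b)=4.5387; u=(35.9161+(-36.061))/4.5387=-0.0319, w=(35.9161−(-36.061))/4.5387=15.8584
k=2: b·v=10.3×3.825=39.3975; √(2b)=4.5387; u=(39.3975+(-31.432))/4.5387=1.7550, w=(39.3975−(-31.432))/4.5387=15.6056
k=3: b·v=10.3×(-1.378)=-14.1934; √(2b)=4.5387; u=(-14.1934+(-19.077))/4.5387=-7.3303, w=(-14.1934−(-19.077))/4.5387=1.0760

0: u=5.7287 w=7.4790
1: u=-0.0319 w=15.8584
2: u=1.7550 w=15.6056
3: u=-7.3303 w=1.0760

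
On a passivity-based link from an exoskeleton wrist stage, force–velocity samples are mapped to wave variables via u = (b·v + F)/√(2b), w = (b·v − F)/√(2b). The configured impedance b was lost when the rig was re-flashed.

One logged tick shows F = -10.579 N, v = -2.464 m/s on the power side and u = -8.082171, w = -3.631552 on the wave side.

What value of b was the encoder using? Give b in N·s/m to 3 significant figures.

b = 11.3 N·s/m

u + w = -11.713723;  u + w = √(2b)·v, so √(2b) = -11.713723/(-2.464) = 4.753946.
b = (√(2b))²/2 = 22.600003/2 = 11.300001.
(Check via u − w = 2F/√(2b): u − w = -4.450619, 2F/√(2b) = -4.450618.)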